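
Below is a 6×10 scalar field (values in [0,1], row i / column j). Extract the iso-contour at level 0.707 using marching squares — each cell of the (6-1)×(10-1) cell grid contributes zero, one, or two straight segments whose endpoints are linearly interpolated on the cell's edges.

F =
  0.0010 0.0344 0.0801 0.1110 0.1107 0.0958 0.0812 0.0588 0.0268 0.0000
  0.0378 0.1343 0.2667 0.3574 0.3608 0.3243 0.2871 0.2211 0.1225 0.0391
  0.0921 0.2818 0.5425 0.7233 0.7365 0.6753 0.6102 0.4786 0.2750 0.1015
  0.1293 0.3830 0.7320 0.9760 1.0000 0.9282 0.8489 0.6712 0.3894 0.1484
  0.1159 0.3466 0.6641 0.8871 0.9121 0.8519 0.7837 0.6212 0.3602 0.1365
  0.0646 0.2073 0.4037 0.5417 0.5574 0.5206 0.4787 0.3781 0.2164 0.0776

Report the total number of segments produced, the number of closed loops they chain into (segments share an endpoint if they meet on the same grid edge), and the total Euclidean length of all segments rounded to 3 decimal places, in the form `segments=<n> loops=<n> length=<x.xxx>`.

segments=16 loops=1 length=12.176

cell (1,2): code 0100 → (1.955,3.000)–(2.000,2.910)
cell (1,3): code 1100 → (1.921,4.000)–(1.955,3.000)
cell (1,4): code 1000 → (2.000,4.482)–(1.921,4.000)
cell (2,1): code 0100 → (2.868,2.000)–(3.000,1.928)
cell (2,2): code 1110 → (2.000,2.910)–(2.868,2.000)
cell (2,4): code 1101 → (2.125,5.000)–(2.000,4.482)
cell (2,5): code 1100 → (2.406,6.000)–(2.125,5.000)
cell (2,6): code 1000 → (3.000,6.799)–(2.406,6.000)
cell (3,1): code 0010 → (3.000,1.928)–(3.368,2.000)
cell (3,2): code 0111 → (3.368,2.000)–(4.000,2.192)
cell (3,6): code 1001 → (4.000,6.472)–(3.000,6.799)
cell (4,2): code 0010 → (4.000,2.192)–(4.521,3.000)
cell (4,3): code 0011 → (4.521,3.000)–(4.578,4.000)
cell (4,4): code 0011 → (4.578,4.000)–(4.437,5.000)
cell (4,5): code 0011 → (4.437,5.000)–(4.251,6.000)
cell (4,6): code 0001 → (4.251,6.000)–(4.000,6.472)
total: 16 segments, chained into 1 closed loop(s), length Σ = 12.176370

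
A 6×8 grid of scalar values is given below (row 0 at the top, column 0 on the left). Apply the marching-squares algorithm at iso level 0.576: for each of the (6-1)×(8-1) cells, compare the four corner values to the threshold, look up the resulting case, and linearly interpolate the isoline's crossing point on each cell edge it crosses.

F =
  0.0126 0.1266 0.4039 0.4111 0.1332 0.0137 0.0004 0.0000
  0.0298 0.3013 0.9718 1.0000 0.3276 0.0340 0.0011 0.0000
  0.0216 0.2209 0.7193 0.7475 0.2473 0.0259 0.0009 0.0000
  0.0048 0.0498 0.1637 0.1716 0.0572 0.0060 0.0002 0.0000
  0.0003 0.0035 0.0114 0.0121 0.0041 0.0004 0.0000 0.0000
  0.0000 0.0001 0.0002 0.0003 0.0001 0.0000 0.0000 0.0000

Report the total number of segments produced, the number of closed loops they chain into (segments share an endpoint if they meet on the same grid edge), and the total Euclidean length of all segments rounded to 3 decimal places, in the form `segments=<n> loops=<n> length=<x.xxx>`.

segments=8 loops=1 length=6.797

cell (0,1): code 0100 → (0.303,2.000)–(1.000,1.410)
cell (0,2): code 1100 → (0.280,3.000)–(0.303,2.000)
cell (0,3): code 1000 → (1.000,3.631)–(0.280,3.000)
cell (1,1): code 0110 → (1.000,1.410)–(2.000,1.712)
cell (1,3): code 1001 → (2.000,3.343)–(1.000,3.631)
cell (2,1): code 0010 → (2.000,1.712)–(2.258,2.000)
cell (2,2): code 0011 → (2.258,2.000)–(2.298,3.000)
cell (2,3): code 0001 → (2.298,3.000)–(2.000,3.343)
total: 8 segments, chained into 1 closed loop(s), length Σ = 6.797277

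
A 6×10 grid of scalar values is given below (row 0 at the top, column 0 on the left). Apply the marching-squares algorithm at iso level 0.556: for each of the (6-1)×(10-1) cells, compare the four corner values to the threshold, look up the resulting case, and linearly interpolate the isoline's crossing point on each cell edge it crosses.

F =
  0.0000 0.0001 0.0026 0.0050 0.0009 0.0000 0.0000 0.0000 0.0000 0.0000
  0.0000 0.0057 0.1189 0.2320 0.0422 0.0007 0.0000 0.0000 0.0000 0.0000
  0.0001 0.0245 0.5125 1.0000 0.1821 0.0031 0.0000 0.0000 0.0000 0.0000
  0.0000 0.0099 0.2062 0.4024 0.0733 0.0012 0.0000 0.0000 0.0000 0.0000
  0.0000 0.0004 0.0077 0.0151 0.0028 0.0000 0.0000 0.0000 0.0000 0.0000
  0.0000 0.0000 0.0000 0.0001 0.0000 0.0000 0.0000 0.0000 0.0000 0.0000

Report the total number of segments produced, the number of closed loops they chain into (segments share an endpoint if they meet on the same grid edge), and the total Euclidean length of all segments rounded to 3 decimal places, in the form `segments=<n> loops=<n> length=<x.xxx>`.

segments=4 loops=1 length=3.967

cell (1,2): code 0100 → (1.422,3.000)–(2.000,2.089)
cell (1,3): code 1000 → (2.000,3.543)–(1.422,3.000)
cell (2,2): code 0010 → (2.000,2.089)–(2.743,3.000)
cell (2,3): code 0001 → (2.743,3.000)–(2.000,3.543)
total: 4 segments, chained into 1 closed loop(s), length Σ = 3.967344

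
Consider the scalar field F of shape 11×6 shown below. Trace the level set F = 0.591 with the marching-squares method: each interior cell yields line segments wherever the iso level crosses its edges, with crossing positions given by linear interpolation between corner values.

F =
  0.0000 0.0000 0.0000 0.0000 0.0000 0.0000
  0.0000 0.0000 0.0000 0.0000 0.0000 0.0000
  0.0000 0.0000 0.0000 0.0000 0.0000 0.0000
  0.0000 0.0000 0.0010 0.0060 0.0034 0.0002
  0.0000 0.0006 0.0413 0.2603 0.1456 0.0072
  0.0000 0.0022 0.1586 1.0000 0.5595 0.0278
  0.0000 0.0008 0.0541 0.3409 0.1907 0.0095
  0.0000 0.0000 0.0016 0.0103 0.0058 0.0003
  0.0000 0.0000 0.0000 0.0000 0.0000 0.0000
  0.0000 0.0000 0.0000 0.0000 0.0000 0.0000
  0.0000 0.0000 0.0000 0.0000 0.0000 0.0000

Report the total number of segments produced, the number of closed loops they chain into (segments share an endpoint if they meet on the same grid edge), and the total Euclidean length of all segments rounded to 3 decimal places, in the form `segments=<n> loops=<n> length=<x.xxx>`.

segments=4 loops=1 length=3.722

cell (4,2): code 0100 → (4.447,3.000)–(5.000,2.514)
cell (4,3): code 1000 → (5.000,3.928)–(4.447,3.000)
cell (5,2): code 0010 → (5.000,2.514)–(5.621,3.000)
cell (5,3): code 0001 → (5.621,3.000)–(5.000,3.928)
total: 4 segments, chained into 1 closed loop(s), length Σ = 3.721908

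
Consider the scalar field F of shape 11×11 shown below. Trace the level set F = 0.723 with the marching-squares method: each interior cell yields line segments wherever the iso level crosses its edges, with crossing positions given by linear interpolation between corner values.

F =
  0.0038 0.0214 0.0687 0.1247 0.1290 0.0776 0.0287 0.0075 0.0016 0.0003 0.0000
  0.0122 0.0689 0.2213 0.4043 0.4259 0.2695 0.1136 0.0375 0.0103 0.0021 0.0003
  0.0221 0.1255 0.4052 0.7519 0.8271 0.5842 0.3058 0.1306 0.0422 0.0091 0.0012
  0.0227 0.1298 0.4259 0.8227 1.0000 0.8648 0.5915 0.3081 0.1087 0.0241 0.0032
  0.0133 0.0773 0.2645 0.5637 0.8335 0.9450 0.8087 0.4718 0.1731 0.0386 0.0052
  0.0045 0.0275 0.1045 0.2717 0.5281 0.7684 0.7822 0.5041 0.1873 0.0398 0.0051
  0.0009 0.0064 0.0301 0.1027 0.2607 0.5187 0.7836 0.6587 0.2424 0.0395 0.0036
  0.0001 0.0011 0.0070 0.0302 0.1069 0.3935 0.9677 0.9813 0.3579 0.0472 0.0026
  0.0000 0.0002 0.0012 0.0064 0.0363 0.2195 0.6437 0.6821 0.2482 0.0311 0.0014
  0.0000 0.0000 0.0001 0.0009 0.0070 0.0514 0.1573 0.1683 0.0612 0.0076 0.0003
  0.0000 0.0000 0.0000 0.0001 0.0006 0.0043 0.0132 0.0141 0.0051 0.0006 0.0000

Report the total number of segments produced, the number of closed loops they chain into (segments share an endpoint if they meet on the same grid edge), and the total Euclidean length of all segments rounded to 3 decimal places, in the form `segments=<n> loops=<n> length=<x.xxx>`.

segments=22 loops=1 length=16.989

cell (1,2): code 0100 → (1.917,3.000)–(2.000,2.917)
cell (1,3): code 1100 → (1.741,4.000)–(1.917,3.000)
cell (1,4): code 1000 → (2.000,4.429)–(1.741,4.000)
cell (2,2): code 0110 → (2.000,2.917)–(3.000,2.749)
cell (2,4): code 1101 → (2.495,5.000)–(2.000,4.429)
cell (2,5): code 1000 → (3.000,5.519)–(2.495,5.000)
cell (3,2): code 0010 → (3.000,2.749)–(3.385,3.000)
cell (3,3): code 0111 → (3.385,3.000)–(4.000,3.590)
cell (3,5): code 1101 → (3.605,6.000)–(3.000,5.519)
cell (3,6): code 1000 → (4.000,6.254)–(3.605,6.000)
cell (4,3): code 0010 → (4.000,3.590)–(4.362,4.000)
cell (4,4): code 0111 → (4.362,4.000)–(5.000,4.811)
cell (4,6): code 1001 → (5.000,6.213)–(4.000,6.254)
cell (5,4): code 0010 → (5.000,4.811)–(5.182,5.000)
cell (5,5): code 0111 → (5.182,5.000)–(6.000,5.771)
cell (5,6): code 1001 → (6.000,6.485)–(5.000,6.213)
cell (6,5): code 0110 → (6.000,5.771)–(7.000,5.574)
cell (6,6): code 1101 → (6.199,7.000)–(6.000,6.485)
cell (6,7): code 1000 → (7.000,7.414)–(6.199,7.000)
cell (7,5): code 0010 → (7.000,5.574)–(7.755,6.000)
cell (7,6): code 0011 → (7.755,6.000)–(7.863,7.000)
cell (7,7): code 0001 → (7.863,7.000)–(7.000,7.414)
total: 22 segments, chained into 1 closed loop(s), length Σ = 16.989164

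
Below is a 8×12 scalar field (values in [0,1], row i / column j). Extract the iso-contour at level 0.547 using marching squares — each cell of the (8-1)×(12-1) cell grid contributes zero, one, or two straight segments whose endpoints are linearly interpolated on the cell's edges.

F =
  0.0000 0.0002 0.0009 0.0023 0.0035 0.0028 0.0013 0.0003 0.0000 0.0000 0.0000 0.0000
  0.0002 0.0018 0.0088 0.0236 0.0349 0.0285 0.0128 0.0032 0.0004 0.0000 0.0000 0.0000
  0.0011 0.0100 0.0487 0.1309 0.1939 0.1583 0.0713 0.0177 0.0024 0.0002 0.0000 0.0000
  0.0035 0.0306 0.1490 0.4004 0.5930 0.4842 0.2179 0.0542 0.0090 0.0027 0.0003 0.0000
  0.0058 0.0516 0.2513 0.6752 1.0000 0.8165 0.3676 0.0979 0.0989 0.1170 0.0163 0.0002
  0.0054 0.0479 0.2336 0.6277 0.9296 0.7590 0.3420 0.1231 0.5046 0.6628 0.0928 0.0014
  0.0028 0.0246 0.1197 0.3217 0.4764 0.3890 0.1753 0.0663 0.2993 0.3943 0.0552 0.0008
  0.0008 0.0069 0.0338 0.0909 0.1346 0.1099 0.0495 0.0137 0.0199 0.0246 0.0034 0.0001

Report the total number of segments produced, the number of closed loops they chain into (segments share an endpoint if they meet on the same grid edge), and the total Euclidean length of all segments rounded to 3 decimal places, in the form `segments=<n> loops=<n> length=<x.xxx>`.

segments=16 loops=2 length=11.489

cell (2,3): code 0100 → (2.885,4.000)–(3.000,3.761)
cell (2,4): code 1000 → (3.000,4.423)–(2.885,4.000)
cell (3,2): code 0100 → (3.533,3.000)–(4.000,2.698)
cell (3,3): code 1110 → (3.000,3.761)–(3.533,3.000)
cell (3,4): code 1101 → (3.189,5.000)–(3.000,4.423)
cell (3,5): code 1000 → (4.000,5.600)–(3.189,5.000)
cell (4,2): code 0110 → (4.000,2.698)–(5.000,2.795)
cell (4,5): code 1001 → (5.000,5.508)–(4.000,5.600)
cell (4,8): code 0100 → (4.788,9.000)–(5.000,8.268)
cell (4,9): code 1000 → (5.000,9.203)–(4.788,9.000)
cell (5,2): code 0010 → (5.000,2.795)–(5.264,3.000)
cell (5,3): code 0011 → (5.264,3.000)–(5.844,4.000)
cell (5,4): code 0011 → (5.844,4.000)–(5.573,5.000)
cell (5,5): code 0001 → (5.573,5.000)–(5.000,5.508)
cell (5,8): code 0010 → (5.000,8.268)–(5.431,9.000)
cell (5,9): code 0001 → (5.431,9.000)–(5.000,9.203)
total: 16 segments, chained into 2 closed loop(s), length Σ = 11.488763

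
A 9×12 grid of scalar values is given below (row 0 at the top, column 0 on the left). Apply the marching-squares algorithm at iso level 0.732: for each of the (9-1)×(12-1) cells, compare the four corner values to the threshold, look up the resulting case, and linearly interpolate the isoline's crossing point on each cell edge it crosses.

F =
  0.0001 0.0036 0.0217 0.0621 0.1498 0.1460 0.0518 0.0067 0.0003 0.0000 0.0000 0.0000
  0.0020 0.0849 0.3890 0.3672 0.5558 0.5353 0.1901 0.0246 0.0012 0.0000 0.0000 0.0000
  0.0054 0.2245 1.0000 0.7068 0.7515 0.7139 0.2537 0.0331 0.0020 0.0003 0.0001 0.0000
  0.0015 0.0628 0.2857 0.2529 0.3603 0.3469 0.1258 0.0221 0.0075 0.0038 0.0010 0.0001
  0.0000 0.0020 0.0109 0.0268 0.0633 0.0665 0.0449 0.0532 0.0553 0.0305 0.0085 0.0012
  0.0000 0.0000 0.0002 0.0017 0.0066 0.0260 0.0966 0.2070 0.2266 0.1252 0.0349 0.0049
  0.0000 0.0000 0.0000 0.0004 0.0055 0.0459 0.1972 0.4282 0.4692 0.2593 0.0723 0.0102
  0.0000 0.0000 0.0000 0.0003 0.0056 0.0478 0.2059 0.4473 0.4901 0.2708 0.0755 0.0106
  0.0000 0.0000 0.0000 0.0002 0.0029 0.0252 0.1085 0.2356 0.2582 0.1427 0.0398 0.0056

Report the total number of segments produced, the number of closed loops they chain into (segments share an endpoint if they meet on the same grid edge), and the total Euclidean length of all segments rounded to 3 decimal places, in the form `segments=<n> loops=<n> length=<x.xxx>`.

segments=8 loops=2 length=5.006

cell (1,1): code 0100 → (1.561,2.000)–(2.000,1.654)
cell (1,2): code 1000 → (2.000,2.914)–(1.561,2.000)
cell (1,3): code 0100 → (1.900,4.000)–(2.000,3.564)
cell (1,4): code 1000 → (2.000,4.519)–(1.900,4.000)
cell (2,1): code 0010 → (2.000,1.654)–(2.375,2.000)
cell (2,2): code 0001 → (2.375,2.000)–(2.000,2.914)
cell (2,3): code 0010 → (2.000,3.564)–(2.050,4.000)
cell (2,4): code 0001 → (2.050,4.000)–(2.000,4.519)
total: 8 segments, chained into 2 closed loop(s), length Σ = 5.006075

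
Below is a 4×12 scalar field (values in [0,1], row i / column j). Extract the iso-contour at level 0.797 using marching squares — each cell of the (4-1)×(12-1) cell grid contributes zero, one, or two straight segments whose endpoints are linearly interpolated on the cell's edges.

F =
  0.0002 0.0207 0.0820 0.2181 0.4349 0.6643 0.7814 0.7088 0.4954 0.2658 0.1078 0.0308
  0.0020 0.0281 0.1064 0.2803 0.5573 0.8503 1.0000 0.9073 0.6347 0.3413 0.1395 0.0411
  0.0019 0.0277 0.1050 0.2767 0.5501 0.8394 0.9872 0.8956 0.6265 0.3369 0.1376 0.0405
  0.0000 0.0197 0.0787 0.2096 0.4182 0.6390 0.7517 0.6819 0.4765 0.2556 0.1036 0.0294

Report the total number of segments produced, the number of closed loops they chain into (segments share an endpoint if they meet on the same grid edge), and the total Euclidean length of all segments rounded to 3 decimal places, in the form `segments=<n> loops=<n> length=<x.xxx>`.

cell (0,4): code 0100 → (0.713,5.000)–(1.000,4.818)
cell (0,5): code 1100 → (0.071,6.000)–(0.713,5.000)
cell (0,6): code 1100 → (0.444,7.000)–(0.071,6.000)
cell (0,7): code 1000 → (1.000,7.405)–(0.444,7.000)
cell (1,4): code 0110 → (1.000,4.818)–(2.000,4.853)
cell (1,7): code 1001 → (2.000,7.366)–(1.000,7.405)
cell (2,4): code 0010 → (2.000,4.853)–(2.212,5.000)
cell (2,5): code 0011 → (2.212,5.000)–(2.808,6.000)
cell (2,6): code 0011 → (2.808,6.000)–(2.461,7.000)
cell (2,7): code 0001 → (2.461,7.000)–(2.000,7.366)
total: 10 segments, chained into 1 closed loop(s), length Σ = 8.352814

segments=10 loops=1 length=8.353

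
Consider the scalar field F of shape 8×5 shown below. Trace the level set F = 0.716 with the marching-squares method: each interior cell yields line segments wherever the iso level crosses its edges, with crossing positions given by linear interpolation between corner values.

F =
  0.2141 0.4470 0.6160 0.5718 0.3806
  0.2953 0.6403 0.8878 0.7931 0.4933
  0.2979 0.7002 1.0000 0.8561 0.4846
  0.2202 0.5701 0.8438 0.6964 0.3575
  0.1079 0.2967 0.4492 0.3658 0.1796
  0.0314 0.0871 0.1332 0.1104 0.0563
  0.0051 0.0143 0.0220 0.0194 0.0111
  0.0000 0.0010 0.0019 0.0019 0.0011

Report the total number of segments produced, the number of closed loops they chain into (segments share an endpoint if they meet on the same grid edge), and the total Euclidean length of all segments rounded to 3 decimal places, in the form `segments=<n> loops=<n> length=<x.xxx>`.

cell (0,1): code 0100 → (0.368,2.000)–(1.000,1.306)
cell (0,2): code 1100 → (0.652,3.000)–(0.368,2.000)
cell (0,3): code 1000 → (1.000,3.257)–(0.652,3.000)
cell (1,1): code 0110 → (1.000,1.306)–(2.000,1.053)
cell (1,3): code 1001 → (2.000,3.377)–(1.000,3.257)
cell (2,1): code 0110 → (2.000,1.053)–(3.000,1.533)
cell (2,2): code 1011 → (3.000,2.867)–(2.877,3.000)
cell (2,3): code 0001 → (2.877,3.000)–(2.000,3.377)
cell (3,1): code 0010 → (3.000,1.533)–(3.324,2.000)
cell (3,2): code 0001 → (3.324,2.000)–(3.000,2.867)
total: 10 segments, chained into 1 closed loop(s), length Σ = 8.189059

segments=10 loops=1 length=8.189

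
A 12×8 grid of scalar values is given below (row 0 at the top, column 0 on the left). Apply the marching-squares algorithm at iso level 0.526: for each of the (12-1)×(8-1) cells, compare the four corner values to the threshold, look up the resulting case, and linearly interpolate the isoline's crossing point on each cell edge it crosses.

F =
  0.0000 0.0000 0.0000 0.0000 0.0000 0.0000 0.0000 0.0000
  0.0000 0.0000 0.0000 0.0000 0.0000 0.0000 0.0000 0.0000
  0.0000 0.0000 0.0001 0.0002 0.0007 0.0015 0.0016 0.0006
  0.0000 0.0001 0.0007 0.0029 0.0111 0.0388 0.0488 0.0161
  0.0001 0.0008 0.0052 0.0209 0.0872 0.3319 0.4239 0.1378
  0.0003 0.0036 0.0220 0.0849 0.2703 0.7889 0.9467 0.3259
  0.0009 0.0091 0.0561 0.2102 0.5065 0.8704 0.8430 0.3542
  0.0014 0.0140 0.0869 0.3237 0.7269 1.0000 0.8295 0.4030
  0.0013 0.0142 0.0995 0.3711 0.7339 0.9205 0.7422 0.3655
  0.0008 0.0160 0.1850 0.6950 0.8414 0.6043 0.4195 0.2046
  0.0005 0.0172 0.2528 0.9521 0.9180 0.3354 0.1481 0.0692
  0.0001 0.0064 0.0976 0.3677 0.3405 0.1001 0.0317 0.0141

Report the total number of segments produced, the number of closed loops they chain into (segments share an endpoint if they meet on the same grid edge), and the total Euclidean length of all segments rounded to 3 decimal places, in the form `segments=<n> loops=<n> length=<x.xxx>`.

cell (4,4): code 0100 → (4.425,5.000)–(5.000,4.493)
cell (4,5): code 1100 → (4.195,6.000)–(4.425,5.000)
cell (4,6): code 1000 → (5.000,6.678)–(4.195,6.000)
cell (5,4): code 0110 → (5.000,4.493)–(6.000,4.054)
cell (5,6): code 1001 → (6.000,6.649)–(5.000,6.678)
cell (6,3): code 0100 → (6.088,4.000)–(7.000,3.502)
cell (6,4): code 1110 → (6.000,4.054)–(6.088,4.000)
cell (6,6): code 1001 → (7.000,6.712)–(6.000,6.649)
cell (7,3): code 0110 → (7.000,3.502)–(8.000,3.427)
cell (7,6): code 1001 → (8.000,6.574)–(7.000,6.712)
cell (8,2): code 0100 → (8.478,3.000)–(9.000,2.669)
cell (8,3): code 1110 → (8.000,3.427)–(8.478,3.000)
cell (8,5): code 1011 → (9.000,5.424)–(8.670,6.000)
cell (8,6): code 0001 → (8.670,6.000)–(8.000,6.574)
cell (9,2): code 0110 → (9.000,2.669)–(10.000,2.391)
cell (9,4): code 1011 → (10.000,4.673)–(9.291,5.000)
cell (9,5): code 0001 → (9.291,5.000)–(9.000,5.424)
cell (10,2): code 0010 → (10.000,2.391)–(10.729,3.000)
cell (10,3): code 0011 → (10.729,3.000)–(10.679,4.000)
cell (10,4): code 0001 → (10.679,4.000)–(10.000,4.673)
total: 20 segments, chained into 1 closed loop(s), length Σ = 17.139408

segments=20 loops=1 length=17.139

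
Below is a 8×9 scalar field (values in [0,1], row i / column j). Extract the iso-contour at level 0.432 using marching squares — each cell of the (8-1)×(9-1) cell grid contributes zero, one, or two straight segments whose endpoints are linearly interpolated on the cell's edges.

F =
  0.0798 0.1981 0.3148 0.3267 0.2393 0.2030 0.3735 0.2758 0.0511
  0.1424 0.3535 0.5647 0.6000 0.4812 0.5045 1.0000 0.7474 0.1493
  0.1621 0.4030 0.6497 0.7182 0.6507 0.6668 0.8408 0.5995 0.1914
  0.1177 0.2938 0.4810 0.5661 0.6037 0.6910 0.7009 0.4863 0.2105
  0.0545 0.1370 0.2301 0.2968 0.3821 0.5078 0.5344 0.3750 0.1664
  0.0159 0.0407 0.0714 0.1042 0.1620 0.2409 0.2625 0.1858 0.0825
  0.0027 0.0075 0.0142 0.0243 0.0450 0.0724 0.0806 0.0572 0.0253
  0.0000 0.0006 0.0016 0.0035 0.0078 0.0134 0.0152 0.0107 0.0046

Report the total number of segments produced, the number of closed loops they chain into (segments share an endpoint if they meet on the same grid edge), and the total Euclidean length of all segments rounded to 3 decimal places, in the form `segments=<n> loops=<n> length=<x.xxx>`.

cell (0,1): code 0100 → (0.469,2.000)–(1.000,1.372)
cell (0,2): code 1100 → (0.385,3.000)–(0.469,2.000)
cell (0,3): code 1100 → (0.797,4.000)–(0.385,3.000)
cell (0,4): code 1100 → (0.760,5.000)–(0.797,4.000)
cell (0,5): code 1100 → (0.093,6.000)–(0.760,5.000)
cell (0,6): code 1100 → (0.331,7.000)–(0.093,6.000)
cell (0,7): code 1000 → (1.000,7.527)–(0.331,7.000)
cell (1,1): code 0110 → (1.000,1.372)–(2.000,1.118)
cell (1,7): code 1001 → (2.000,7.410)–(1.000,7.527)
cell (2,1): code 0110 → (2.000,1.118)–(3.000,1.738)
cell (2,7): code 1001 → (3.000,7.197)–(2.000,7.410)
cell (3,1): code 0010 → (3.000,1.738)–(3.195,2.000)
cell (3,2): code 0011 → (3.195,2.000)–(3.498,3.000)
cell (3,3): code 0011 → (3.498,3.000)–(3.775,4.000)
cell (3,4): code 0111 → (3.775,4.000)–(4.000,4.397)
cell (3,6): code 1011 → (4.000,6.642)–(3.488,7.000)
cell (3,7): code 0001 → (3.488,7.000)–(3.000,7.197)
cell (4,4): code 0010 → (4.000,4.397)–(4.284,5.000)
cell (4,5): code 0011 → (4.284,5.000)–(4.377,6.000)
cell (4,6): code 0001 → (4.377,6.000)–(4.000,6.642)
total: 20 segments, chained into 1 closed loop(s), length Σ = 17.658990

segments=20 loops=1 length=17.659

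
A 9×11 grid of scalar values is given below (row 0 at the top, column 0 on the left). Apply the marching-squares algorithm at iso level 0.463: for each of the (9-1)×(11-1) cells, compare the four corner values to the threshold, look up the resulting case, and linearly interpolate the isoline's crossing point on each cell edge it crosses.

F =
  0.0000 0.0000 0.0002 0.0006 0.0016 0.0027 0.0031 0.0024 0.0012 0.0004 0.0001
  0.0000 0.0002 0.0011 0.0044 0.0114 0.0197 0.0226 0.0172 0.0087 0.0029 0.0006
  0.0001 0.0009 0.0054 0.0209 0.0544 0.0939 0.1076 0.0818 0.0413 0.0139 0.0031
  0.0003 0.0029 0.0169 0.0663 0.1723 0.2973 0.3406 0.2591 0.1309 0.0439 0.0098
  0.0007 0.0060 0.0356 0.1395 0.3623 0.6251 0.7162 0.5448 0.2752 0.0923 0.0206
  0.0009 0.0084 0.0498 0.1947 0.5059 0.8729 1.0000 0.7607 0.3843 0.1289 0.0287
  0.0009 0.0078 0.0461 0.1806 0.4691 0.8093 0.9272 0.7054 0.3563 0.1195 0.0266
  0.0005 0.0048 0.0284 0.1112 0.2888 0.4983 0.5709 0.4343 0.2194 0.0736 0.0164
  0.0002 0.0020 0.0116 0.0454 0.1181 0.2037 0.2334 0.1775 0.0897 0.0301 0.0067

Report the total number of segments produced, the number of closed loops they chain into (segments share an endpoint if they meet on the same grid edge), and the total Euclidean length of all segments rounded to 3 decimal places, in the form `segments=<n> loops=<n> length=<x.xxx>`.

cell (3,4): code 0100 → (3.505,5.000)–(4.000,4.383)
cell (3,5): code 1100 → (3.326,6.000)–(3.505,5.000)
cell (3,6): code 1100 → (3.714,7.000)–(3.326,6.000)
cell (3,7): code 1000 → (4.000,7.303)–(3.714,7.000)
cell (4,3): code 0100 → (4.701,4.000)–(5.000,3.862)
cell (4,4): code 1110 → (4.000,4.383)–(4.701,4.000)
cell (4,7): code 1001 → (5.000,7.791)–(4.000,7.303)
cell (5,3): code 0110 → (5.000,3.862)–(6.000,3.979)
cell (5,7): code 1001 → (6.000,7.694)–(5.000,7.791)
cell (6,3): code 0010 → (6.000,3.979)–(6.034,4.000)
cell (6,4): code 0111 → (6.034,4.000)–(7.000,4.832)
cell (6,6): code 1011 → (7.000,6.790)–(6.894,7.000)
cell (6,7): code 0001 → (6.894,7.000)–(6.000,7.694)
cell (7,4): code 0010 → (7.000,4.832)–(7.120,5.000)
cell (7,5): code 0011 → (7.120,5.000)–(7.320,6.000)
cell (7,6): code 0001 → (7.320,6.000)–(7.000,6.790)
total: 16 segments, chained into 1 closed loop(s), length Σ = 12.309019

segments=16 loops=1 length=12.309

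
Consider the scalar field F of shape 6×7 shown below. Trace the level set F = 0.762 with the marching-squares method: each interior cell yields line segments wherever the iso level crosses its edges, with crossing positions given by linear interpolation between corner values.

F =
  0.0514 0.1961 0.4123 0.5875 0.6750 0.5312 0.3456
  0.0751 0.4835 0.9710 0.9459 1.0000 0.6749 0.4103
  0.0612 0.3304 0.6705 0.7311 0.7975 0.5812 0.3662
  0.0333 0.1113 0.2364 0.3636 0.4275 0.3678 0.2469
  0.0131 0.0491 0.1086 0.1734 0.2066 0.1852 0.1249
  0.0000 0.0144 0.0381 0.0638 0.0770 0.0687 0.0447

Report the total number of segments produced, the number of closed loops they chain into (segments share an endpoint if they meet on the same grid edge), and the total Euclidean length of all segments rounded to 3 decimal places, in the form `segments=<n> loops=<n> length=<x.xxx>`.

cell (0,1): code 0100 → (0.626,2.000)–(1.000,1.571)
cell (0,2): code 1100 → (0.487,3.000)–(0.626,2.000)
cell (0,3): code 1100 → (0.268,4.000)–(0.487,3.000)
cell (0,4): code 1000 → (1.000,4.732)–(0.268,4.000)
cell (1,1): code 0010 → (1.000,1.571)–(1.696,2.000)
cell (1,2): code 0011 → (1.696,2.000)–(1.856,3.000)
cell (1,3): code 0111 → (1.856,3.000)–(2.000,3.465)
cell (1,4): code 1001 → (2.000,4.164)–(1.000,4.732)
cell (2,3): code 0010 → (2.000,3.465)–(2.096,4.000)
cell (2,4): code 0001 → (2.096,4.000)–(2.000,4.164)
total: 10 segments, chained into 1 closed loop(s), length Σ = 7.838077

segments=10 loops=1 length=7.838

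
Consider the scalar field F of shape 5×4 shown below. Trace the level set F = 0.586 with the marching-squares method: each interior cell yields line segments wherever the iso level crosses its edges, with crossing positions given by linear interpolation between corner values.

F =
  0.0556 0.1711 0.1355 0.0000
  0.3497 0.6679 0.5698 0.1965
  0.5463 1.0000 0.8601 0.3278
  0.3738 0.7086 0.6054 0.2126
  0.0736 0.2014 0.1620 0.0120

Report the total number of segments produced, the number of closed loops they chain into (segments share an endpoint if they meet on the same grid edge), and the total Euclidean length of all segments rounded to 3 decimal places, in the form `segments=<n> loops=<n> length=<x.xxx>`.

segments=10 loops=1 length=7.369

cell (0,0): code 0100 → (0.835,1.000)–(1.000,0.743)
cell (0,1): code 1000 → (1.000,1.835)–(0.835,1.000)
cell (1,0): code 0110 → (1.000,0.743)–(2.000,0.088)
cell (1,1): code 1101 → (1.056,2.000)–(1.000,1.835)
cell (1,2): code 1000 → (2.000,2.515)–(1.056,2.000)
cell (2,0): code 0110 → (2.000,0.088)–(3.000,0.634)
cell (2,2): code 1001 → (3.000,2.049)–(2.000,2.515)
cell (3,0): code 0010 → (3.000,0.634)–(3.242,1.000)
cell (3,1): code 0011 → (3.242,1.000)–(3.044,2.000)
cell (3,2): code 0001 → (3.044,2.000)–(3.000,2.049)
total: 10 segments, chained into 1 closed loop(s), length Σ = 7.368627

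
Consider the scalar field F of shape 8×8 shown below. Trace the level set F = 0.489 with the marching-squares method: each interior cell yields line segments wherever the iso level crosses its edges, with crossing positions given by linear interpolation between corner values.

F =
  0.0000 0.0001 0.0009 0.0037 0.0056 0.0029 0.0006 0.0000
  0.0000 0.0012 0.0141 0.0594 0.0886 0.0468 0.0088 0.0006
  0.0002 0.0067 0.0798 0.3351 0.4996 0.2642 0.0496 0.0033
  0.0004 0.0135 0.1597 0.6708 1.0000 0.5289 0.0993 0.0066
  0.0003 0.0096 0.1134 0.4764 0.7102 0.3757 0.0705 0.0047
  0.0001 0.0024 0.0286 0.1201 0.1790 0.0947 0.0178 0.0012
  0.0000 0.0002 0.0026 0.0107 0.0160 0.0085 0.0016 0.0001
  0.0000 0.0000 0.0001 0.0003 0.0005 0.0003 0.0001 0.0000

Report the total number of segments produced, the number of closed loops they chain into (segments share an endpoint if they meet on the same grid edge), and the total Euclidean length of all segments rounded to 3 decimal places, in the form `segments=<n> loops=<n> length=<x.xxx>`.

cell (1,3): code 0100 → (1.974,4.000)–(2.000,3.936)
cell (1,4): code 1000 → (2.000,4.045)–(1.974,4.000)
cell (2,2): code 0100 → (2.458,3.000)–(3.000,2.644)
cell (2,3): code 1110 → (2.000,3.936)–(2.458,3.000)
cell (2,4): code 1101 → (2.849,5.000)–(2.000,4.045)
cell (2,5): code 1000 → (3.000,5.093)–(2.849,5.000)
cell (3,2): code 0010 → (3.000,2.644)–(3.935,3.000)
cell (3,3): code 0111 → (3.935,3.000)–(4.000,3.054)
cell (3,4): code 1011 → (4.000,4.661)–(3.260,5.000)
cell (3,5): code 0001 → (3.260,5.000)–(3.000,5.093)
cell (4,3): code 0010 → (4.000,3.054)–(4.416,4.000)
cell (4,4): code 0001 → (4.416,4.000)–(4.000,4.661)
total: 12 segments, chained into 1 closed loop(s), length Σ = 7.256048

segments=12 loops=1 length=7.256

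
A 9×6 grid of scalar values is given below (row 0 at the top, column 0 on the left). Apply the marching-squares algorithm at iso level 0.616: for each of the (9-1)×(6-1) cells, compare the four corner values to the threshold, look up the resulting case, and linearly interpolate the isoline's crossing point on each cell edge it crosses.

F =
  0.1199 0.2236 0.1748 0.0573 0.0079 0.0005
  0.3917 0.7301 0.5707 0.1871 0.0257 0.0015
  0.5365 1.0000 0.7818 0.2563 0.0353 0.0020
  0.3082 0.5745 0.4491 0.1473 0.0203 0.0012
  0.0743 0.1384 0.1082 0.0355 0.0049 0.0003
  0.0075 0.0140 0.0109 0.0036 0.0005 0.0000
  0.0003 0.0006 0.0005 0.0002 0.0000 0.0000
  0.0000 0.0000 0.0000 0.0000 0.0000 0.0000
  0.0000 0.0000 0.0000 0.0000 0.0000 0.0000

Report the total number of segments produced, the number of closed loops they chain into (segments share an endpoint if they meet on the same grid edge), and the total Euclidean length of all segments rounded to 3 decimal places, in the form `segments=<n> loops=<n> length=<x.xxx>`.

segments=8 loops=1 length=6.366

cell (0,0): code 0100 → (0.775,1.000)–(1.000,0.663)
cell (0,1): code 1000 → (1.000,1.716)–(0.775,1.000)
cell (1,0): code 0110 → (1.000,0.663)–(2.000,0.172)
cell (1,1): code 1101 → (1.215,2.000)–(1.000,1.716)
cell (1,2): code 1000 → (2.000,2.316)–(1.215,2.000)
cell (2,0): code 0010 → (2.000,0.172)–(2.902,1.000)
cell (2,1): code 0011 → (2.902,1.000)–(2.498,2.000)
cell (2,2): code 0001 → (2.498,2.000)–(2.000,2.316)
total: 8 segments, chained into 1 closed loop(s), length Σ = 6.366097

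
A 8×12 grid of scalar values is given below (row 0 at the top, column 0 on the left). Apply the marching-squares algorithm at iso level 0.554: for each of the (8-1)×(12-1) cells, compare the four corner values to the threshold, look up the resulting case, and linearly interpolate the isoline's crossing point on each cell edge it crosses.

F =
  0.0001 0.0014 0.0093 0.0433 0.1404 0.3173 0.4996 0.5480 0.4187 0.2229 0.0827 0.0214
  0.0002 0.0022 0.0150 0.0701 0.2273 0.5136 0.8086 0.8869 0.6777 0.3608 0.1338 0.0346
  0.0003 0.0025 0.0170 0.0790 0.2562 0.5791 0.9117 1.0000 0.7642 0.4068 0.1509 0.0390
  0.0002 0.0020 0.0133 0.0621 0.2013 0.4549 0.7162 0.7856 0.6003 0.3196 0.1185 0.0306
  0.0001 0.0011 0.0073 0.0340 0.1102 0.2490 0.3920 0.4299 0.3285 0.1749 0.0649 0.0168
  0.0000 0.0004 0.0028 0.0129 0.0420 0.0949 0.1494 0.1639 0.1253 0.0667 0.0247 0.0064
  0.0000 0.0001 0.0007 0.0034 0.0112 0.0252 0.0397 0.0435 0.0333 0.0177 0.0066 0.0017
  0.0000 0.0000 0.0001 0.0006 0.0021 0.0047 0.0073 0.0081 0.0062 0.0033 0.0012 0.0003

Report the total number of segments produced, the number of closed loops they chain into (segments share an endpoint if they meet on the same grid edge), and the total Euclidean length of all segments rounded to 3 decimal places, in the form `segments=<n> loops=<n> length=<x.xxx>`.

segments=14 loops=1 length=11.326

cell (0,5): code 0100 → (0.176,6.000)–(1.000,5.137)
cell (0,6): code 1100 → (0.018,7.000)–(0.176,6.000)
cell (0,7): code 1100 → (0.522,8.000)–(0.018,7.000)
cell (0,8): code 1000 → (1.000,8.390)–(0.522,8.000)
cell (1,4): code 0100 → (1.617,5.000)–(2.000,4.922)
cell (1,5): code 1110 → (1.000,5.137)–(1.617,5.000)
cell (1,8): code 1001 → (2.000,8.588)–(1.000,8.390)
cell (2,4): code 0010 → (2.000,4.922)–(2.202,5.000)
cell (2,5): code 0111 → (2.202,5.000)–(3.000,5.379)
cell (2,8): code 1001 → (3.000,8.165)–(2.000,8.588)
cell (3,5): code 0010 → (3.000,5.379)–(3.500,6.000)
cell (3,6): code 0011 → (3.500,6.000)–(3.651,7.000)
cell (3,7): code 0011 → (3.651,7.000)–(3.170,8.000)
cell (3,8): code 0001 → (3.170,8.000)–(3.000,8.165)
total: 14 segments, chained into 1 closed loop(s), length Σ = 11.325927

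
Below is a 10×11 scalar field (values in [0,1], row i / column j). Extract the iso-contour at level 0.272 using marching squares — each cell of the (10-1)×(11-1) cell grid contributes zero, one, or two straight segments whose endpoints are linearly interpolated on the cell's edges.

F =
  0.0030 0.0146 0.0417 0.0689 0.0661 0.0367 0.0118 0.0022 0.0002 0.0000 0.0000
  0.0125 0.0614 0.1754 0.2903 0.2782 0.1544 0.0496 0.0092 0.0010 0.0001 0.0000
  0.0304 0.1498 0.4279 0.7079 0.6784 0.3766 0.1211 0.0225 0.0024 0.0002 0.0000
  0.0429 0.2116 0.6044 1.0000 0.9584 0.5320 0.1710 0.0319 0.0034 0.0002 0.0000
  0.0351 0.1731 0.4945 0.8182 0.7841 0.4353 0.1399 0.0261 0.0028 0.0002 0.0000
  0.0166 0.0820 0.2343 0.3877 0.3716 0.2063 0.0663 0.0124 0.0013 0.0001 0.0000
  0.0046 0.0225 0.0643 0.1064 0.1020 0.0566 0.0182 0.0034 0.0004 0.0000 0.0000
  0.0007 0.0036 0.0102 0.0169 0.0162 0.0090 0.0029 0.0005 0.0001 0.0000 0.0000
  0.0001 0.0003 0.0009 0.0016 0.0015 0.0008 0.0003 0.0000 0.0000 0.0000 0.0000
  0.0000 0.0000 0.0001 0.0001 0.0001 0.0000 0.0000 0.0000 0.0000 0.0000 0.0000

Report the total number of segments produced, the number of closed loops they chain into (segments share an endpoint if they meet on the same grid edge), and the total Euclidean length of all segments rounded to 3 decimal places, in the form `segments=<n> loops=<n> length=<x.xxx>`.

cell (0,2): code 0100 → (0.917,3.000)–(1.000,2.841)
cell (0,3): code 1100 → (0.971,4.000)–(0.917,3.000)
cell (0,4): code 1000 → (1.000,4.050)–(0.971,4.000)
cell (1,1): code 0100 → (1.383,2.000)–(2.000,1.439)
cell (1,2): code 1110 → (1.000,2.841)–(1.383,2.000)
cell (1,4): code 1101 → (1.529,5.000)–(1.000,4.050)
cell (1,5): code 1000 → (2.000,5.409)–(1.529,5.000)
cell (2,1): code 0110 → (2.000,1.439)–(3.000,1.154)
cell (2,5): code 1001 → (3.000,5.720)–(2.000,5.409)
cell (3,1): code 0110 → (3.000,1.154)–(4.000,1.308)
cell (3,5): code 1001 → (4.000,5.553)–(3.000,5.720)
cell (4,1): code 0010 → (4.000,1.308)–(4.855,2.000)
cell (4,2): code 0111 → (4.855,2.000)–(5.000,2.246)
cell (4,4): code 1011 → (5.000,4.603)–(4.713,5.000)
cell (4,5): code 0001 → (4.713,5.000)–(4.000,5.553)
cell (5,2): code 0010 → (5.000,2.246)–(5.411,3.000)
cell (5,3): code 0011 → (5.411,3.000)–(5.369,4.000)
cell (5,4): code 0001 → (5.369,4.000)–(5.000,4.603)
total: 18 segments, chained into 1 closed loop(s), length Σ = 14.165376

segments=18 loops=1 length=14.165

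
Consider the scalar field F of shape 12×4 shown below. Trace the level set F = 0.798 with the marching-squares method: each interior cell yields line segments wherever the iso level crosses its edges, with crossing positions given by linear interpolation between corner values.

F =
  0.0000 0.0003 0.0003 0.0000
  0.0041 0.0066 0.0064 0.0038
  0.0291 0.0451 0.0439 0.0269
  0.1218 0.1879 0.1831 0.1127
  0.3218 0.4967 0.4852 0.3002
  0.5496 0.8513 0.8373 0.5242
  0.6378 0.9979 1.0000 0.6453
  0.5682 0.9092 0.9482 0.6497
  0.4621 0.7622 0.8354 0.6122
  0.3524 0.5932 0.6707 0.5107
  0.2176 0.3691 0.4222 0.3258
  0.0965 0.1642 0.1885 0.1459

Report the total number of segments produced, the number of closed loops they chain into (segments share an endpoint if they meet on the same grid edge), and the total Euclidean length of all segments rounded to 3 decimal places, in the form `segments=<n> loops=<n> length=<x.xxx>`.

segments=12 loops=1 length=8.858

cell (4,0): code 0100 → (4.850,1.000)–(5.000,0.823)
cell (4,1): code 1100 → (4.888,2.000)–(4.850,1.000)
cell (4,2): code 1000 → (5.000,2.126)–(4.888,2.000)
cell (5,0): code 0110 → (5.000,0.823)–(6.000,0.445)
cell (5,2): code 1001 → (6.000,2.569)–(5.000,2.126)
cell (6,0): code 0110 → (6.000,0.445)–(7.000,0.674)
cell (6,2): code 1001 → (7.000,2.503)–(6.000,2.569)
cell (7,0): code 0010 → (7.000,0.674)–(7.756,1.000)
cell (7,1): code 0111 → (7.756,1.000)–(8.000,1.489)
cell (7,2): code 1001 → (8.000,2.168)–(7.000,2.503)
cell (8,1): code 0010 → (8.000,1.489)–(8.227,2.000)
cell (8,2): code 0001 → (8.227,2.000)–(8.000,2.168)
total: 12 segments, chained into 1 closed loop(s), length Σ = 8.858363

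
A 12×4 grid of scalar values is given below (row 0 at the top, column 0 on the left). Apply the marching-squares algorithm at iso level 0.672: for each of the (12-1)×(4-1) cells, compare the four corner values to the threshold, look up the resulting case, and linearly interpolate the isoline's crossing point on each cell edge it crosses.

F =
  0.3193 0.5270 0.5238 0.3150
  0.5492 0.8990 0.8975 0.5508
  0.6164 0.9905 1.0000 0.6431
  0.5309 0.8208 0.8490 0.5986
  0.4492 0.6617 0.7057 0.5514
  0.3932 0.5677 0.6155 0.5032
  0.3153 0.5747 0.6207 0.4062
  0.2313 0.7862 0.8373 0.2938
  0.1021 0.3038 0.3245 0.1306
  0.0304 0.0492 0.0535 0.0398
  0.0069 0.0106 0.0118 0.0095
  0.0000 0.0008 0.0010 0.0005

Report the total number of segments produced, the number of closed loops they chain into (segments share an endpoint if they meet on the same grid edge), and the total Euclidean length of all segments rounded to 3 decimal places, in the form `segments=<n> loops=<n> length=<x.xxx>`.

segments=18 loops=2 length=14.804

cell (0,0): code 0100 → (0.390,1.000)–(1.000,0.351)
cell (0,1): code 1100 → (0.397,2.000)–(0.390,1.000)
cell (0,2): code 1000 → (1.000,2.650)–(0.397,2.000)
cell (1,0): code 0110 → (1.000,0.351)–(2.000,0.149)
cell (1,2): code 1001 → (2.000,2.919)–(1.000,2.650)
cell (2,0): code 0110 → (2.000,0.149)–(3.000,0.487)
cell (2,2): code 1001 → (3.000,2.707)–(2.000,2.919)
cell (3,0): code 0010 → (3.000,0.487)–(3.935,1.000)
cell (3,1): code 0111 → (3.935,1.000)–(4.000,1.234)
cell (3,2): code 1001 → (4.000,2.218)–(3.000,2.707)
cell (4,1): code 0010 → (4.000,1.234)–(4.374,2.000)
cell (4,2): code 0001 → (4.374,2.000)–(4.000,2.218)
cell (6,0): code 0100 → (6.460,1.000)–(7.000,0.794)
cell (6,1): code 1100 → (6.237,2.000)–(6.460,1.000)
cell (6,2): code 1000 → (7.000,2.304)–(6.237,2.000)
cell (7,0): code 0010 → (7.000,0.794)–(7.237,1.000)
cell (7,1): code 0011 → (7.237,1.000)–(7.322,2.000)
cell (7,2): code 0001 → (7.322,2.000)–(7.000,2.304)
total: 18 segments, chained into 2 closed loop(s), length Σ = 14.803722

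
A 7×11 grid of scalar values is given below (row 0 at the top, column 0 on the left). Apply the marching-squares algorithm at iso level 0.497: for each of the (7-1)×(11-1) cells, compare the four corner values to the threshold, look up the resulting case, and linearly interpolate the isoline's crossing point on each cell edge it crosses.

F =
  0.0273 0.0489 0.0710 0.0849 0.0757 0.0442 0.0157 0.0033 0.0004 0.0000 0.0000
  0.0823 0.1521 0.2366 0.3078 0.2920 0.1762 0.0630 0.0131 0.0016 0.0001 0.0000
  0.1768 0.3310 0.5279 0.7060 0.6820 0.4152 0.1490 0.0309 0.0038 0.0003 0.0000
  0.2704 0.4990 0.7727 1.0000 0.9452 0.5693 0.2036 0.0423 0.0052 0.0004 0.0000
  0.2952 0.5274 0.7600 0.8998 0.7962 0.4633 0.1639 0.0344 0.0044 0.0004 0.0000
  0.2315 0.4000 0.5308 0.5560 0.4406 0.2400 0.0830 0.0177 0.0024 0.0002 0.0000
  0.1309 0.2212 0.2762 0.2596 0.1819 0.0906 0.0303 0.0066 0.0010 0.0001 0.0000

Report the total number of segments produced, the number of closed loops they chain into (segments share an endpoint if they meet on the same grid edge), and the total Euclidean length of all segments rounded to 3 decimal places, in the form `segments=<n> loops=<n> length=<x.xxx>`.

segments=18 loops=1 length=12.523

cell (1,1): code 0100 → (1.894,2.000)–(2.000,1.843)
cell (1,2): code 1100 → (1.475,3.000)–(1.894,2.000)
cell (1,3): code 1100 → (1.526,4.000)–(1.475,3.000)
cell (1,4): code 1000 → (2.000,4.693)–(1.526,4.000)
cell (2,0): code 0100 → (2.988,1.000)–(3.000,0.991)
cell (2,1): code 1110 → (2.000,1.843)–(2.988,1.000)
cell (2,4): code 1101 → (2.531,5.000)–(2.000,4.693)
cell (2,5): code 1000 → (3.000,5.198)–(2.531,5.000)
cell (3,0): code 0110 → (3.000,0.991)–(4.000,0.869)
cell (3,4): code 1011 → (4.000,4.899)–(3.682,5.000)
cell (3,5): code 0001 → (3.682,5.000)–(3.000,5.198)
cell (4,0): code 0010 → (4.000,0.869)–(4.239,1.000)
cell (4,1): code 0111 → (4.239,1.000)–(5.000,1.742)
cell (4,3): code 1011 → (5.000,3.511)–(4.841,4.000)
cell (4,4): code 0001 → (4.841,4.000)–(4.000,4.899)
cell (5,1): code 0010 → (5.000,1.742)–(5.133,2.000)
cell (5,2): code 0011 → (5.133,2.000)–(5.199,3.000)
cell (5,3): code 0001 → (5.199,3.000)–(5.000,3.511)
total: 18 segments, chained into 1 closed loop(s), length Σ = 12.523372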